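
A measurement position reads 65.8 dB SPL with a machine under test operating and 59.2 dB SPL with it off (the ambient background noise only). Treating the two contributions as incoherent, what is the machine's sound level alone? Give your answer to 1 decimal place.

64.7 dB SPL

Remove the background by subtracting linear intensities:
L_src = 10·log₁₀(10^(65.8/10) − 10^(59.2/10)) = 10·log₁₀(2970000) = 64.7 dB SPL.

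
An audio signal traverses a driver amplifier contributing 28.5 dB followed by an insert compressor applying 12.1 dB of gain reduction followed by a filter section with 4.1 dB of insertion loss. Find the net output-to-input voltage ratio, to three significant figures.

Net gain = 28.5 + (−12.1) + (−4.1) = 12.3 dB.
Voltage ratio = 10^(12.3/20) = 4.12.

4.12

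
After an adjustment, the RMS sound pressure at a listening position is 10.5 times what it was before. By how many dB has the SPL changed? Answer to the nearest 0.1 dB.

Sound pressure is an amplitude quantity: ΔL = 20·log₁₀(p₂/p₁).
20·log₁₀(10.5) = 20.4 dB.

20.4 dB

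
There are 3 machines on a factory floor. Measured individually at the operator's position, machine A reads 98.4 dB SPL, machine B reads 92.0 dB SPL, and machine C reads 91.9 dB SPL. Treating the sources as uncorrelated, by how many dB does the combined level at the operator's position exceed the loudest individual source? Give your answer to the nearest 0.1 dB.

1.6 dB

Uncorrelated sources add in intensity (power), not in dB.
L_total = 10·log₁₀(10^(98.4/10) + 10^(92.0/10) + 10^(91.9/10)) = 100.02 dB SPL.
Excess over the loudest (98.4 dB): 100.02 − 98.4 = 1.6 dB.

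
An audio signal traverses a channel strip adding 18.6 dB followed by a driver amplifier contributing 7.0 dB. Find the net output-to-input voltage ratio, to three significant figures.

19.1

Net gain = 18.6 + 7.0 = 25.6 dB.
Voltage ratio = 10^(25.6/20) = 19.1.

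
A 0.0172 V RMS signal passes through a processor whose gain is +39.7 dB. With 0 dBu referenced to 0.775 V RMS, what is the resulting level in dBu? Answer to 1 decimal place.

Input level: 20·log₁₀(0.0172/0.775) = -33.08 dBu.
Output: -33.08 + 39.7 = +6.6 dBu.

+6.6 dBu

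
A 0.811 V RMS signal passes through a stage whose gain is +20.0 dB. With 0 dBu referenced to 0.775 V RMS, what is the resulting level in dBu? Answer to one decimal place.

+20.4 dBu

Input level: 20·log₁₀(0.811/0.775) = 0.39 dBu.
Output: 0.39 + 20.0 = +20.4 dBu.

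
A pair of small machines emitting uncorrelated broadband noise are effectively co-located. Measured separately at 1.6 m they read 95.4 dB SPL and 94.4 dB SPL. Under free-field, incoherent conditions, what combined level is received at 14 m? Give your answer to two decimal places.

79.10 dB SPL

Combined at 1.6 m: 10·log₁₀(10^(95.4/10)+10^(94.4/10)) = 97.939 dB SPL.
Then apply −20·log₁₀(14/1.6) = -18.840 dB → 79.10 dB SPL.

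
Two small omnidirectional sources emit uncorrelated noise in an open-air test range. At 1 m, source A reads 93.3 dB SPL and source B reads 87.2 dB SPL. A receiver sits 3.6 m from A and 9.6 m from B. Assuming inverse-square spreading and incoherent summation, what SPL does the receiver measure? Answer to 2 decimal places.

At the listener: L_A = 93.3 − 20·log₁₀(3.6) = 82.174 dB; L_B = 87.2 − 20·log₁₀(9.6) = 67.555 dB.
Combined: 10·log₁₀(10^(82.174/10)+10^(67.555/10)) = 82.32 dB SPL.

82.32 dB SPL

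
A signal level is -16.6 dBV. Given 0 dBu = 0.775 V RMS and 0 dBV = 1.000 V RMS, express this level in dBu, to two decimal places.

-14.39 dBu

The offset between the scales is 20·log₁₀(0.775/1.000) = −2.214 dB.
So dBu = -16.6 + 2.214 = -14.39 dBu.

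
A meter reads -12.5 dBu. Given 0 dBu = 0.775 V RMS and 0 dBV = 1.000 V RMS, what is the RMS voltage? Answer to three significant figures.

V = 0.775 V × 10^(-12.5/20).
= 0.775 × 0.2371 = 0.184 V.

0.184 V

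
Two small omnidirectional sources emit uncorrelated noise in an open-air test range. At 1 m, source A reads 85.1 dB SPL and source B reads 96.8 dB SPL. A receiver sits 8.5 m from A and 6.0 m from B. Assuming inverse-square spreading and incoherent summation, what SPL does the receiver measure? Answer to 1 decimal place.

81.4 dB SPL

At the listener: L_A = 85.1 − 20·log₁₀(8.5) = 66.51 dB; L_B = 96.8 − 20·log₁₀(6.0) = 81.24 dB.
Combined: 10·log₁₀(10^(66.51/10)+10^(81.24/10)) = 81.4 dB SPL.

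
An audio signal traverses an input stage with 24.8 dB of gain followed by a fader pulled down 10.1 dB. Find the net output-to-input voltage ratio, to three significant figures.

5.43

Net gain = 24.8 + (−10.1) = 14.7 dB.
Voltage ratio = 10^(14.7/20) = 5.43.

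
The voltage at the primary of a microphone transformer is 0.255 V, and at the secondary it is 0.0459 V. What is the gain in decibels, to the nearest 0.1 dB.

-14.9 dB

Voltage ratio → dB uses the 20·log₁₀ form:
20·log₁₀(0.0459/0.255) = 20·log₁₀(0.1800) = -14.9 dB.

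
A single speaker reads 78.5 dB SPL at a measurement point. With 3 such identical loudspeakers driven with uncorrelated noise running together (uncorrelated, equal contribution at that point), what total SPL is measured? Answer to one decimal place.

3 equal incoherent sources raise the level by 10·log₁₀(3) = 4.77 dB.
L_total = 78.5 + 4.77 = 83.3 dB SPL.

83.3 dB SPL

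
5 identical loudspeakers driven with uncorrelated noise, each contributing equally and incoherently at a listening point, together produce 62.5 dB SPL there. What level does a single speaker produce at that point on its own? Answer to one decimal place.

55.5 dB SPL

5 equal incoherent sources add 10·log₁₀(5) = 6.99 dB over one source.
L_one = 62.5 − 6.99 = 55.5 dB SPL.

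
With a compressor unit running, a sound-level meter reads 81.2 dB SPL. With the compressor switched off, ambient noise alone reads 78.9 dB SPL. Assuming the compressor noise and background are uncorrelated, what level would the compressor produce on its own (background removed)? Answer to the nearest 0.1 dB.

77.3 dB SPL

Background correction is a power subtraction:
L_src = 10·log₁₀(10^(81.2/10) − 10^(78.9/10)) = 10·log₁₀(54200000) = 77.3 dB SPL.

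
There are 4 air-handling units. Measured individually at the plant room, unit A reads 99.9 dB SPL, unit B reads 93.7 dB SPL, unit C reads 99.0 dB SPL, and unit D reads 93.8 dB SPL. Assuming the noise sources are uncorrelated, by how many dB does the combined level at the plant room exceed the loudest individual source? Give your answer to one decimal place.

Incoherent sources sum as intensities:
L_total = 10·log₁₀(10^(99.9/10) + 10^(93.7/10) + 10^(99.0/10) + 10^(93.8/10)) = 103.51 dB SPL.
Excess over the loudest (99.9 dB): 103.51 − 99.9 = 3.6 dB.

3.6 dB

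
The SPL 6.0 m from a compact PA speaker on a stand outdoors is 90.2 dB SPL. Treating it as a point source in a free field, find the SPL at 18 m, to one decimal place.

80.7 dB SPL

Free-field point source: level drops by 20·log₁₀ of the distance ratio.
ΔL = −20·log₁₀(18/6.0) = -9.54 dB, so L₂ = 90.2 + (-9.54) = 80.7 dB SPL.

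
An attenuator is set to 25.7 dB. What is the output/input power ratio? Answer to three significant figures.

0.00269

Power ratio = 10^(dB/10).
10^(-25.7/10) = 10^(-2.570) = 0.00269.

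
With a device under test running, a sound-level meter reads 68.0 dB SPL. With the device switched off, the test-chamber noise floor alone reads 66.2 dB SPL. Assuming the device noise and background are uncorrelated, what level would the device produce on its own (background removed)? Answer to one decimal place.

Remove the background by subtracting linear intensities:
L_src = 10·log₁₀(10^(68.0/10) − 10^(66.2/10)) = 10·log₁₀(2141000) = 63.3 dB SPL.

63.3 dB SPL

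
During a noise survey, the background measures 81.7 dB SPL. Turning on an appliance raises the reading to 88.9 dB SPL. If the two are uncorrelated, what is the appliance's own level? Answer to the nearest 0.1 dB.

Background correction is a power subtraction:
L_src = 10·log₁₀(10^(88.9/10) − 10^(81.7/10)) = 10·log₁₀(628300000) = 88.0 dB SPL.

88.0 dB SPL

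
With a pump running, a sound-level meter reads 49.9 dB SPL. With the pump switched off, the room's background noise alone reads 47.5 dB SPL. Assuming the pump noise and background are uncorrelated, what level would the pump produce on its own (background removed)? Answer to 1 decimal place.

Subtract intensities: L_src = 10·log₁₀(10^(L_total/10) − 10^(L_bg/10)).
L_src = 10·log₁₀(10^(49.9/10) − 10^(47.5/10)) = 10·log₁₀(41490) = 46.2 dB SPL.

46.2 dB SPL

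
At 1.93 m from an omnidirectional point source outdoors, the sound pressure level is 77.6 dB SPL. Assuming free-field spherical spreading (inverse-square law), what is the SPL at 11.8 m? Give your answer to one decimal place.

For a point source in a free field, ΔL = −20·log₁₀(d₂/d₁).
ΔL = −20·log₁₀(11.8/1.93) = -15.73 dB, so L₂ = 77.6 + (-15.73) = 61.9 dB SPL.

61.9 dB SPL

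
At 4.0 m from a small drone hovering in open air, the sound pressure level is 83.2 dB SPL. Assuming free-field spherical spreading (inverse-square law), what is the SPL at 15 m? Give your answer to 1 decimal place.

Free-field point source: level drops by 20·log₁₀ of the distance ratio.
ΔL = −20·log₁₀(15/4.0) = -11.48 dB, so L₂ = 83.2 + (-11.48) = 71.7 dB SPL.

71.7 dB SPL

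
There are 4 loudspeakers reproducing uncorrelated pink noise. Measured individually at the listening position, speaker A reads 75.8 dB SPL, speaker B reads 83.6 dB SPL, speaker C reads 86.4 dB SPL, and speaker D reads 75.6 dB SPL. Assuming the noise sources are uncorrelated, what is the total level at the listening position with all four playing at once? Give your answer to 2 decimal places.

88.69 dB SPL

Incoherent sources sum as intensities:
L_total = 10·log₁₀(10^(75.8/10) + 10^(83.6/10) + 10^(86.4/10) + 10^(75.6/10)) = 10·log₁₀(739900000) = 88.69 dB SPL.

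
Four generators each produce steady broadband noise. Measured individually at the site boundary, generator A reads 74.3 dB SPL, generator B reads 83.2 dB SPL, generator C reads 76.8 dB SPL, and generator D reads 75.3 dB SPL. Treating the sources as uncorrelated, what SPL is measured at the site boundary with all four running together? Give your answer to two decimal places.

Incoherent sources sum as intensities:
L_total = 10·log₁₀(10^(74.3/10) + 10^(83.2/10) + 10^(76.8/10) + 10^(75.3/10)) = 10·log₁₀(317600000) = 85.02 dB SPL.

85.02 dB SPL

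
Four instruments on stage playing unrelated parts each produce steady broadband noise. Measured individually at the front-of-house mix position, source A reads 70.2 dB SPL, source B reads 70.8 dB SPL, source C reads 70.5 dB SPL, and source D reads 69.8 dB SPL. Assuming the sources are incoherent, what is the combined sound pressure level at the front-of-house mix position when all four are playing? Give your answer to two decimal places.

76.36 dB SPL

Incoherent sources sum as intensities:
L_total = 10·log₁₀(10^(70.2/10) + 10^(70.8/10) + 10^(70.5/10) + 10^(69.8/10)) = 10·log₁₀(43260000) = 76.36 dB SPL.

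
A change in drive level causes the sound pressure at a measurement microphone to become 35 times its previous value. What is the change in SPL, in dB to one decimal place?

30.9 dB

Sound pressure is an amplitude quantity: ΔL = 20·log₁₀(p₂/p₁).
20·log₁₀(35) = 30.9 dB.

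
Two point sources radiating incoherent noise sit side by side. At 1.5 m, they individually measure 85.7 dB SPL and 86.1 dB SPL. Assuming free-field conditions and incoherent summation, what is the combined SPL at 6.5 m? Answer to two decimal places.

Combined at 1.5 m: 10·log₁₀(10^(85.7/10)+10^(86.1/10)) = 88.915 dB SPL.
Then apply −20·log₁₀(6.5/1.5) = -12.736 dB → 76.18 dB SPL.

76.18 dB SPL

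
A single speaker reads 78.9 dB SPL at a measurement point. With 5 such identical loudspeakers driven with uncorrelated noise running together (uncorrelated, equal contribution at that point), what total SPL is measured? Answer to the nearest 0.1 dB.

5 equal incoherent sources raise the level by 10·log₁₀(5) = 6.99 dB.
L_total = 78.9 + 6.99 = 85.9 dB SPL.

85.9 dB SPL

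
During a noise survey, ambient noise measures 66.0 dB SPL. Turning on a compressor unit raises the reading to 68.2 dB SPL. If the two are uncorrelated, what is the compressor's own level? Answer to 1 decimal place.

Background correction is a power subtraction:
L_src = 10·log₁₀(10^(68.2/10) − 10^(66.0/10)) = 10·log₁₀(2626000) = 64.2 dB SPL.

64.2 dB SPL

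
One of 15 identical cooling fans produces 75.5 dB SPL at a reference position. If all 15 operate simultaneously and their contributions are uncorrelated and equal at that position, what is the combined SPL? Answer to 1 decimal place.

87.3 dB SPL

15 equal incoherent sources raise the level by 10·log₁₀(15) = 11.76 dB.
L_total = 75.5 + 11.76 = 87.3 dB SPL.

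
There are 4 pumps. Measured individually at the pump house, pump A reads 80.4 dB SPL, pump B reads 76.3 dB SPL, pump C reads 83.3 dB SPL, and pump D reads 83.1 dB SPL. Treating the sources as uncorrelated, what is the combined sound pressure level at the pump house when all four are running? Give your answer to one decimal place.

87.6 dB SPL

Add the sources as powers (linear), then convert back to dB:
L_total = 10·log₁₀(10^(80.4/10) + 10^(76.3/10) + 10^(83.3/10) + 10^(83.1/10)) = 10·log₁₀(570300000) = 87.6 dB SPL.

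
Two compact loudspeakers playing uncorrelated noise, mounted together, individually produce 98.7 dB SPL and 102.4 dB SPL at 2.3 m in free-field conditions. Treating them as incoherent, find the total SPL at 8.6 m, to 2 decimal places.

Combined at 2.3 m: 10·log₁₀(10^(98.7/10)+10^(102.4/10)) = 103.943 dB SPL.
Then apply −20·log₁₀(8.6/2.3) = -11.455 dB → 92.49 dB SPL.

92.49 dB SPL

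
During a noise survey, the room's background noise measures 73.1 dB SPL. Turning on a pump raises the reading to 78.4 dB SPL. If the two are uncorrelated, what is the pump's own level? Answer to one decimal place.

76.9 dB SPL

Remove the background by subtracting linear intensities:
L_src = 10·log₁₀(10^(78.4/10) − 10^(73.1/10)) = 10·log₁₀(48770000) = 76.9 dB SPL.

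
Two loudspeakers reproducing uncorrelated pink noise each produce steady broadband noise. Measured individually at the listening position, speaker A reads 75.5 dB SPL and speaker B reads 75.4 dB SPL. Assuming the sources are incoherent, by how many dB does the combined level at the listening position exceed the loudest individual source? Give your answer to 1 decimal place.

Uncorrelated sources add in intensity (power), not in dB.
L_total = 10·log₁₀(10^(75.5/10) + 10^(75.4/10)) = 78.46 dB SPL.
Excess over the loudest (75.5 dB): 78.46 − 75.5 = 3.0 dB.

3.0 dB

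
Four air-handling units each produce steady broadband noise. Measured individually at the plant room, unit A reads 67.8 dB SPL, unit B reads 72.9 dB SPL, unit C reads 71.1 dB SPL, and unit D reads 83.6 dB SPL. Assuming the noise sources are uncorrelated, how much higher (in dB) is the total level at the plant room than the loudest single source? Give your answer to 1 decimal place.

0.7 dB

Incoherent sources sum as intensities:
L_total = 10·log₁₀(10^(67.8/10) + 10^(72.9/10) + 10^(71.1/10) + 10^(83.6/10)) = 84.27 dB SPL.
Excess over the loudest (83.6 dB): 84.27 − 83.6 = 0.7 dB.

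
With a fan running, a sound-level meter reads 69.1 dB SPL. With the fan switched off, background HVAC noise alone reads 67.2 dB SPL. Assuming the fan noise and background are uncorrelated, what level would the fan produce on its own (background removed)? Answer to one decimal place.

Subtract intensities: L_src = 10·log₁₀(10^(L_total/10) − 10^(L_bg/10)).
L_src = 10·log₁₀(10^(69.1/10) − 10^(67.2/10)) = 10·log₁₀(2880000) = 64.6 dB SPL.

64.6 dB SPL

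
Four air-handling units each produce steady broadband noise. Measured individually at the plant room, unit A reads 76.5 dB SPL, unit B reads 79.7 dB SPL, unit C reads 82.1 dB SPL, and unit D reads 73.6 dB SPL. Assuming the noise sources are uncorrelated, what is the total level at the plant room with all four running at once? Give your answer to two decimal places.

Incoherent sources sum as intensities:
L_total = 10·log₁₀(10^(76.5/10) + 10^(79.7/10) + 10^(82.1/10) + 10^(73.6/10)) = 10·log₁₀(323100000) = 85.09 dB SPL.

85.09 dB SPL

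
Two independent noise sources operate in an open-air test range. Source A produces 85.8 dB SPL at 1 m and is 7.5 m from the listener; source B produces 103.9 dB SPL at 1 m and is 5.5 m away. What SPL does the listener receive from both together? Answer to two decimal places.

At the listener: L_A = 85.8 − 20·log₁₀(7.5) = 68.299 dB; L_B = 103.9 − 20·log₁₀(5.5) = 89.093 dB.
Combined: 10·log₁₀(10^(68.299/10)+10^(89.093/10)) = 89.13 dB SPL.

89.13 dB SPL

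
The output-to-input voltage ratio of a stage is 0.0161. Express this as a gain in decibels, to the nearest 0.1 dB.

-35.9 dB

For a voltage ratio, dB = 20·log₁₀(V₂/V₁).
20·log₁₀(0.0161) = -35.9 dB.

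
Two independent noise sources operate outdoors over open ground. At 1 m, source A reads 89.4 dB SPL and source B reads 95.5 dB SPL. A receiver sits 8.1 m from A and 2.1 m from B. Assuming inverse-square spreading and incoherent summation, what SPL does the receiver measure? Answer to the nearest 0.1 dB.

89.1 dB SPL

At the listener: L_A = 89.4 − 20·log₁₀(8.1) = 71.23 dB; L_B = 95.5 − 20·log₁₀(2.1) = 89.06 dB.
Combined: 10·log₁₀(10^(71.23/10)+10^(89.06/10)) = 89.1 dB SPL.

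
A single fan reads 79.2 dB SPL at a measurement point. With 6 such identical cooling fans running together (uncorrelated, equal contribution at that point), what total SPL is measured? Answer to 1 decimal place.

6 equal incoherent sources raise the level by 10·log₁₀(6) = 7.78 dB.
L_total = 79.2 + 7.78 = 87.0 dB SPL.

87.0 dB SPL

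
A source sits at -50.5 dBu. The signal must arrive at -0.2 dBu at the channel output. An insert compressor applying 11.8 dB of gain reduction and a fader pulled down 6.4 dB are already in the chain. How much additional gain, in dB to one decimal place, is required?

68.5 dB

The required make-up gain is the shortfall in the dB sum.
G = -0.2 − (-50.5) + 11.8 + 6.4 = 68.5 dB.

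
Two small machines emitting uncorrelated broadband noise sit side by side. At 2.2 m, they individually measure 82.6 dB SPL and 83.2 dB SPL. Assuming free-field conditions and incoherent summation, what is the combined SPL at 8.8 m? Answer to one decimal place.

73.9 dB SPL

Combined at 2.2 m: 10·log₁₀(10^(82.6/10)+10^(83.2/10)) = 85.92 dB SPL.
Then apply −20·log₁₀(8.8/2.2) = -12.04 dB → 73.9 dB SPL.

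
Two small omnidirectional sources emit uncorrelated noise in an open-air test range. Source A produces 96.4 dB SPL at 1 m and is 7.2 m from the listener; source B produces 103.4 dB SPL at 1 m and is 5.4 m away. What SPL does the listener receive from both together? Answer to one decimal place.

89.2 dB SPL

At the listener: L_A = 96.4 − 20·log₁₀(7.2) = 79.25 dB; L_B = 103.4 − 20·log₁₀(5.4) = 88.75 dB.
Combined: 10·log₁₀(10^(79.25/10)+10^(88.75/10)) = 89.2 dB SPL.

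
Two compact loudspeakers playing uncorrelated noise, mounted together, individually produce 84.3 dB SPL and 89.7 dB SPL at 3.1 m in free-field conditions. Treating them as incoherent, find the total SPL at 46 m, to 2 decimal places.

Combined at 3.1 m: 10·log₁₀(10^(84.3/10)+10^(89.7/10)) = 90.801 dB SPL.
Then apply −20·log₁₀(46/3.1) = -23.428 dB → 67.37 dB SPL.

67.37 dB SPL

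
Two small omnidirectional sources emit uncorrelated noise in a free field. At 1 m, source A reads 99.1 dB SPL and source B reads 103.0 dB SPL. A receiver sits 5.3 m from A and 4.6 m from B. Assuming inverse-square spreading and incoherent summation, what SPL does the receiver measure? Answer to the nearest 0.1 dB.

90.9 dB SPL

At the listener: L_A = 99.1 − 20·log₁₀(5.3) = 84.61 dB; L_B = 103.0 − 20·log₁₀(4.6) = 89.74 dB.
Combined: 10·log₁₀(10^(84.61/10)+10^(89.74/10)) = 90.9 dB SPL.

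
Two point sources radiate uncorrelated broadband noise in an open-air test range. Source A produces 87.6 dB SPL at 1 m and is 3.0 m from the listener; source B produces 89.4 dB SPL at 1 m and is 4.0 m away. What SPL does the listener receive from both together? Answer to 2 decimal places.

80.73 dB SPL

At the listener: L_A = 87.6 − 20·log₁₀(3.0) = 78.058 dB; L_B = 89.4 − 20·log₁₀(4.0) = 77.359 dB.
Combined: 10·log₁₀(10^(78.058/10)+10^(77.359/10)) = 80.73 dB SPL.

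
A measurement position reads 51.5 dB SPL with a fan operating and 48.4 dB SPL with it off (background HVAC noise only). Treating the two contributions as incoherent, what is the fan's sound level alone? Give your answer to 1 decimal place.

48.6 dB SPL

Remove the background by subtracting linear intensities:
L_src = 10·log₁₀(10^(51.5/10) − 10^(48.4/10)) = 10·log₁₀(72070) = 48.6 dB SPL.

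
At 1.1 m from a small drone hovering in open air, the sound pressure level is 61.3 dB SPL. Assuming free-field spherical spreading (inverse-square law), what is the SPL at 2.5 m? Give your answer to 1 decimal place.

54.2 dB SPL

Free-field point source: level drops by 20·log₁₀ of the distance ratio.
ΔL = −20·log₁₀(2.5/1.1) = -7.13 dB, so L₂ = 61.3 + (-7.13) = 54.2 dB SPL.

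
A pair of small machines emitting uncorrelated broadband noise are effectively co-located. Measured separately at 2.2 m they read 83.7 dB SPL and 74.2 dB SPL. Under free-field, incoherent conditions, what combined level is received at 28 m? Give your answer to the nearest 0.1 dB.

62.1 dB SPL

Combined at 2.2 m: 10·log₁₀(10^(83.7/10)+10^(74.2/10)) = 84.16 dB SPL.
Then apply −20·log₁₀(28/2.2) = -22.09 dB → 62.1 dB SPL.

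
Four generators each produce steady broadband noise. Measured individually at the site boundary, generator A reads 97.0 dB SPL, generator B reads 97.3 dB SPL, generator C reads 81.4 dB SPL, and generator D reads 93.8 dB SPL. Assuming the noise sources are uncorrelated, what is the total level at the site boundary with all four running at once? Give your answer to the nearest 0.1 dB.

101.1 dB SPL

Incoherent sources sum as intensities:
L_total = 10·log₁₀(10^(97.0/10) + 10^(97.3/10) + 10^(81.4/10) + 10^(93.8/10)) = 10·log₁₀(12919000000) = 101.1 dB SPL.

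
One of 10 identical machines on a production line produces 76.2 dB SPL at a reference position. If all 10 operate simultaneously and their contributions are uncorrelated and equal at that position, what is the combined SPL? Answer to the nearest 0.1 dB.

86.2 dB SPL

10 equal incoherent sources raise the level by 10·log₁₀(10) = 10.00 dB.
L_total = 76.2 + 10.00 = 86.2 dB SPL.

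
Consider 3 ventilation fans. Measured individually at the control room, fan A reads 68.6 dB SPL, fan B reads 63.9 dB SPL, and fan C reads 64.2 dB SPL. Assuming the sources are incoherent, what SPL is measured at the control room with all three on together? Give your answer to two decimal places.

Uncorrelated sources add in intensity (power), not in dB.
L_total = 10·log₁₀(10^(68.6/10) + 10^(63.9/10) + 10^(64.2/10)) = 10·log₁₀(12330000) = 70.91 dB SPL.

70.91 dB SPL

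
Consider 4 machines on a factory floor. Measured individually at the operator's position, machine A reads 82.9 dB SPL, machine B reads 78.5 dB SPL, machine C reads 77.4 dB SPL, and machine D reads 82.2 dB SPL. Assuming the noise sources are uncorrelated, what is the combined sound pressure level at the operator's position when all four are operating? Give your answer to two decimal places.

Uncorrelated sources add in intensity (power), not in dB.
L_total = 10·log₁₀(10^(82.9/10) + 10^(78.5/10) + 10^(77.4/10) + 10^(82.2/10)) = 10·log₁₀(486700000) = 86.87 dB SPL.

86.87 dB SPL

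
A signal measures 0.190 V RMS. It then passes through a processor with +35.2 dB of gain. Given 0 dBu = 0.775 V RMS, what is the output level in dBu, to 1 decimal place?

Input level: 20·log₁₀(0.190/0.775) = -12.21 dBu.
Output: -12.21 + 35.2 = +23.0 dBu.

+23.0 dBu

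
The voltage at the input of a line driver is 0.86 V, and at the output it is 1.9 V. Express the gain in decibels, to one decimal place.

6.9 dB

Voltage ratio → dB uses the 20·log₁₀ form:
20·log₁₀(1.9/0.86) = 20·log₁₀(2.209) = 6.9 dB.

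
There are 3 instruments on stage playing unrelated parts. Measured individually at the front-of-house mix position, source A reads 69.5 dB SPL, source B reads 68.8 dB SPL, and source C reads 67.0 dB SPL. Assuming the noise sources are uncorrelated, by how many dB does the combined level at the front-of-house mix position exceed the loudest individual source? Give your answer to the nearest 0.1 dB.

3.8 dB

Incoherent sources sum as intensities:
L_total = 10·log₁₀(10^(69.5/10) + 10^(68.8/10) + 10^(67.0/10)) = 73.33 dB SPL.
Excess over the loudest (69.5 dB): 73.33 − 69.5 = 3.8 dB.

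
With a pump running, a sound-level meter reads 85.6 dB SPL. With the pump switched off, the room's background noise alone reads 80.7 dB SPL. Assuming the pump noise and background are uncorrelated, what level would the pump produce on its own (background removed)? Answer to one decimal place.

83.9 dB SPL

Subtract intensities: L_src = 10·log₁₀(10^(L_total/10) − 10^(L_bg/10)).
L_src = 10·log₁₀(10^(85.6/10) − 10^(80.7/10)) = 10·log₁₀(245600000) = 83.9 dB SPL.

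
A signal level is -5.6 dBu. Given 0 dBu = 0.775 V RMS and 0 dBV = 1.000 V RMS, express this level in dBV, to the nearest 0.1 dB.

The offset between the scales is 20·log₁₀(0.775/1.000) = −2.214 dB.
So dBV = -5.6 − 2.214 = -7.8 dBV.

-7.8 dBV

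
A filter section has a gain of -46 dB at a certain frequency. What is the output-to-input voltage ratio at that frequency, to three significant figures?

Voltage ratio = 10^(dB/20).
10^(-46/20) = 10^(-2.300) = 0.00501.

0.00501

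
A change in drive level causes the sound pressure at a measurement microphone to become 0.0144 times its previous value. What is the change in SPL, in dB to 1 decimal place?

SPL change from a pressure ratio uses the 20·log₁₀ form:
20·log₁₀(0.0144) = -36.8 dB.

-36.8 dB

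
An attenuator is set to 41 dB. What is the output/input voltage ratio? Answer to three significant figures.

Voltage ratio = 10^(dB/20).
10^(-41/20) = 10^(-2.050) = 0.00891.

0.00891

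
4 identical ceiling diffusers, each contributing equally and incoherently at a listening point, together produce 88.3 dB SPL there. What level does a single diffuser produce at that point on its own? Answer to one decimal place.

4 equal incoherent sources add 10·log₁₀(4) = 6.02 dB over one source.
L_one = 88.3 − 6.02 = 82.3 dB SPL.

82.3 dB SPL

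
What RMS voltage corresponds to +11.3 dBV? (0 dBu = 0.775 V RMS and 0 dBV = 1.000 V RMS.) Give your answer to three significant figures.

3.67 V

V = 1.000 V × 10^(+11.3/20).
= 1.000 × 3.673 = 3.67 V.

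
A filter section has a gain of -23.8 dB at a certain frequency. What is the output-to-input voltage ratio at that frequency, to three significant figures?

0.0646

Voltage ratio = 10^(dB/20).
10^(-23.8/20) = 10^(-1.190) = 0.0646.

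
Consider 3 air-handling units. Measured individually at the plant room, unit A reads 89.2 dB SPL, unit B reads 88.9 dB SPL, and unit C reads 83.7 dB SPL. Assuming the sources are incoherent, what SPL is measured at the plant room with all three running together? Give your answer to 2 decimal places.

92.65 dB SPL

Incoherent sources sum as intensities:
L_total = 10·log₁₀(10^(89.2/10) + 10^(88.9/10) + 10^(83.7/10)) = 10·log₁₀(1842000000) = 92.65 dB SPL.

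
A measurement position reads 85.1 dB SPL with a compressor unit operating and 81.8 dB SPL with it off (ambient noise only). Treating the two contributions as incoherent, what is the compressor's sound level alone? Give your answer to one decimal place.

82.4 dB SPL

Background correction is a power subtraction:
L_src = 10·log₁₀(10^(85.1/10) − 10^(81.8/10)) = 10·log₁₀(172200000) = 82.4 dB SPL.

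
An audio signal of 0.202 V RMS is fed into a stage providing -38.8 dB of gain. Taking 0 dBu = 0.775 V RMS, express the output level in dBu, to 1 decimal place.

Input level: 20·log₁₀(0.202/0.775) = -11.68 dBu.
Output: -11.68 − 38.8 = -50.5 dBu.

-50.5 dBu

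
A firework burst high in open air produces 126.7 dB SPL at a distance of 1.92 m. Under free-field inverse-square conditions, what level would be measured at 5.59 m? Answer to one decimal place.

117.4 dB SPL

Free-field point source: level drops by 20·log₁₀ of the distance ratio.
ΔL = −20·log₁₀(5.59/1.92) = -9.28 dB, so L₂ = 126.7 + (-9.28) = 117.4 dB SPL.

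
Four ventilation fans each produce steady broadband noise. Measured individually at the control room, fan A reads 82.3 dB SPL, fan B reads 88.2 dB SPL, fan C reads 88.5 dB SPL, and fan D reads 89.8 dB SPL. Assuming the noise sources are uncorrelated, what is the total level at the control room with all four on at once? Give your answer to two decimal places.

Uncorrelated sources add in intensity (power), not in dB.
L_total = 10·log₁₀(10^(82.3/10) + 10^(88.2/10) + 10^(88.5/10) + 10^(89.8/10)) = 10·log₁₀(2493000000) = 93.97 dB SPL.

93.97 dB SPL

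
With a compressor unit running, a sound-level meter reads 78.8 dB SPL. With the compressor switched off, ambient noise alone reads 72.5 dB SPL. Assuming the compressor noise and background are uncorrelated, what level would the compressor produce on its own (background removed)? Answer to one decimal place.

Background correction is a power subtraction:
L_src = 10·log₁₀(10^(78.8/10) − 10^(72.5/10)) = 10·log₁₀(58070000) = 77.6 dB SPL.

77.6 dB SPL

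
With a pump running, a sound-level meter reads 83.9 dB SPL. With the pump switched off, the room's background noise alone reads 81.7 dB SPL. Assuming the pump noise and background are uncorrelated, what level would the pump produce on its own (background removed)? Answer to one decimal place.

Background correction is a power subtraction:
L_src = 10·log₁₀(10^(83.9/10) − 10^(81.7/10)) = 10·log₁₀(97560000) = 79.9 dB SPL.

79.9 dB SPL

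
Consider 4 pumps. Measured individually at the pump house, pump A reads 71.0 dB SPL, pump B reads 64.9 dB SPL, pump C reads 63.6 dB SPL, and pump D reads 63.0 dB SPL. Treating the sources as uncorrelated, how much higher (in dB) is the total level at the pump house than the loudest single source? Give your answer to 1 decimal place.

2.0 dB

Add the sources as powers (linear), then convert back to dB:
L_total = 10·log₁₀(10^(71.0/10) + 10^(64.9/10) + 10^(63.6/10) + 10^(63.0/10)) = 73.00 dB SPL.
Excess over the loudest (71.0 dB): 73.00 − 71.0 = 2.0 dB.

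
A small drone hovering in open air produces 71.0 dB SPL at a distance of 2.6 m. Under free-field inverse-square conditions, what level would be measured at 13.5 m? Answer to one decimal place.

For a point source in a free field, ΔL = −20·log₁₀(d₂/d₁).
ΔL = −20·log₁₀(13.5/2.6) = -14.31 dB, so L₂ = 71.0 + (-14.31) = 56.7 dB SPL.

56.7 dB SPL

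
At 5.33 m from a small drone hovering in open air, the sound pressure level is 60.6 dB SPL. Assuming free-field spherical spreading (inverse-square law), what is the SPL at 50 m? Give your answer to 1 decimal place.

41.2 dB SPL

For a point source in a free field, ΔL = −20·log₁₀(d₂/d₁).
ΔL = −20·log₁₀(50/5.33) = -19.44 dB, so L₂ = 60.6 + (-19.44) = 41.2 dB SPL.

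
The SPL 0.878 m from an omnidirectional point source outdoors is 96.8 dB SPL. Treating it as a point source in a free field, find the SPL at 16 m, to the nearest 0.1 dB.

71.6 dB SPL

Free-field point source: level drops by 20·log₁₀ of the distance ratio.
ΔL = −20·log₁₀(16/0.878) = -25.21 dB, so L₂ = 96.8 + (-25.21) = 71.6 dB SPL.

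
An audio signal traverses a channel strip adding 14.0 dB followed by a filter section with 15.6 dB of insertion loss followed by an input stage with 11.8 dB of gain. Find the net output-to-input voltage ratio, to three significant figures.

Net gain = 14.0 + (−15.6) + 11.8 = 10.2 dB.
Voltage ratio = 10^(10.2/20) = 3.24.

3.24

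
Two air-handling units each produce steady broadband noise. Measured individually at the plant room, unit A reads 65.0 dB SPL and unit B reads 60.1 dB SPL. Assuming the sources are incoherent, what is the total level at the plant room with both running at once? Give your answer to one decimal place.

66.2 dB SPL

Uncorrelated sources add in intensity (power), not in dB.
L_total = 10·log₁₀(10^(65.0/10) + 10^(60.1/10)) = 10·log₁₀(4186000) = 66.2 dB SPL.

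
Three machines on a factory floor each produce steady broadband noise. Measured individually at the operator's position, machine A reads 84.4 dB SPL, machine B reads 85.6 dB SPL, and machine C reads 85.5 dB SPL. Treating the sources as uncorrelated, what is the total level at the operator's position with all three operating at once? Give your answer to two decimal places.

Incoherent sources sum as intensities:
L_total = 10·log₁₀(10^(84.4/10) + 10^(85.6/10) + 10^(85.5/10)) = 10·log₁₀(993300000) = 89.97 dB SPL.

89.97 dB SPL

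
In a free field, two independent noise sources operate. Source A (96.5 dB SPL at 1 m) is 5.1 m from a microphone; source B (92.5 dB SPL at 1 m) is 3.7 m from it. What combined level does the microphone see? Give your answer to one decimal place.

At the listener: L_A = 96.5 − 20·log₁₀(5.1) = 82.35 dB; L_B = 92.5 − 20·log₁₀(3.7) = 81.14 dB.
Combined: 10·log₁₀(10^(82.35/10)+10^(81.14/10)) = 84.8 dB SPL.

84.8 dB SPL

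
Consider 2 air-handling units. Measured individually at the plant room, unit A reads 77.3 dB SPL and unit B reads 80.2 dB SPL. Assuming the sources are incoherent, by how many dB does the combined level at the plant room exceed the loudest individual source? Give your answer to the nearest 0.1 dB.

1.8 dB

Incoherent sources sum as intensities:
L_total = 10·log₁₀(10^(77.3/10) + 10^(80.2/10)) = 82.00 dB SPL.
Excess over the loudest (80.2 dB): 82.00 − 80.2 = 1.8 dB.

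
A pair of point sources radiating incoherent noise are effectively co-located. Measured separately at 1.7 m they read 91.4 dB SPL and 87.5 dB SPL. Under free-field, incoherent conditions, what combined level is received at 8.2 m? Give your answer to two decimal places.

Combined at 1.7 m: 10·log₁₀(10^(91.4/10)+10^(87.5/10)) = 92.884 dB SPL.
Then apply −20·log₁₀(8.2/1.7) = -13.667 dB → 79.22 dB SPL.

79.22 dB SPL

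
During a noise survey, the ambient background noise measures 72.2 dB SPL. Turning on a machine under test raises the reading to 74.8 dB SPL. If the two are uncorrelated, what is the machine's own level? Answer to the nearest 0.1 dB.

71.3 dB SPL

Background correction is a power subtraction:
L_src = 10·log₁₀(10^(74.8/10) − 10^(72.2/10)) = 10·log₁₀(13600000) = 71.3 dB SPL.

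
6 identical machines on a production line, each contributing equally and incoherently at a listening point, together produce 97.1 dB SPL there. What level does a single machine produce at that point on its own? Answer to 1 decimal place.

89.3 dB SPL

6 equal incoherent sources add 10·log₁₀(6) = 7.78 dB over one source.
L_one = 97.1 − 7.78 = 89.3 dB SPL.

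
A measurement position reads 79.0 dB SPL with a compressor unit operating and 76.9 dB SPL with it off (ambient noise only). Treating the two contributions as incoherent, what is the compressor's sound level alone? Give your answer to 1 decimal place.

74.8 dB SPL

Remove the background by subtracting linear intensities:
L_src = 10·log₁₀(10^(79.0/10) − 10^(76.9/10)) = 10·log₁₀(30450000) = 74.8 dB SPL.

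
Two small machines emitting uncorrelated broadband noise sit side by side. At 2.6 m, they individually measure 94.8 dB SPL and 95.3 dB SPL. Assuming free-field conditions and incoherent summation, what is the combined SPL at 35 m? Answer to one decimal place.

75.5 dB SPL

Combined at 2.6 m: 10·log₁₀(10^(94.8/10)+10^(95.3/10)) = 98.07 dB SPL.
Then apply −20·log₁₀(35/2.6) = -22.58 dB → 75.5 dB SPL.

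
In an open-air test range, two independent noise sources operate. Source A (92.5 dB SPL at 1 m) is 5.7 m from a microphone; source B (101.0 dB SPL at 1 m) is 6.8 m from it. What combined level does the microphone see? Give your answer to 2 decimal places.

85.15 dB SPL

At the listener: L_A = 92.5 − 20·log₁₀(5.7) = 77.383 dB; L_B = 101.0 − 20·log₁₀(6.8) = 84.350 dB.
Combined: 10·log₁₀(10^(77.383/10)+10^(84.350/10)) = 85.15 dB SPL.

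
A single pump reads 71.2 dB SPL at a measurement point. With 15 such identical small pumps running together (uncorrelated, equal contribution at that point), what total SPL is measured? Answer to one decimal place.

83.0 dB SPL

15 equal incoherent sources raise the level by 10·log₁₀(15) = 11.76 dB.
L_total = 71.2 + 11.76 = 83.0 dB SPL.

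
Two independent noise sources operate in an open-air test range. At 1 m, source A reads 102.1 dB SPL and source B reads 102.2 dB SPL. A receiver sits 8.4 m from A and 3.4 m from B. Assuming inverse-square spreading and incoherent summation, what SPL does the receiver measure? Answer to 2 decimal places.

92.22 dB SPL

At the listener: L_A = 102.1 − 20·log₁₀(8.4) = 83.614 dB; L_B = 102.2 − 20·log₁₀(3.4) = 91.570 dB.
Combined: 10·log₁₀(10^(83.614/10)+10^(91.570/10)) = 92.22 dB SPL.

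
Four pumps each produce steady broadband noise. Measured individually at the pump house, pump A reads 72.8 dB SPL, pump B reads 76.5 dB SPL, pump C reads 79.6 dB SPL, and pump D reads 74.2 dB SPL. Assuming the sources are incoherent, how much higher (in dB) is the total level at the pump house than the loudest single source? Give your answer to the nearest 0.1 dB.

3.0 dB

Uncorrelated sources add in intensity (power), not in dB.
L_total = 10·log₁₀(10^(72.8/10) + 10^(76.5/10) + 10^(79.6/10) + 10^(74.2/10)) = 82.58 dB SPL.
Excess over the loudest (79.6 dB): 82.58 − 79.6 = 3.0 dB.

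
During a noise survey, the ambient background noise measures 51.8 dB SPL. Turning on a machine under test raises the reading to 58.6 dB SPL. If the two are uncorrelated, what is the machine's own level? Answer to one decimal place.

Remove the background by subtracting linear intensities:
L_src = 10·log₁₀(10^(58.6/10) − 10^(51.8/10)) = 10·log₁₀(573100) = 57.6 dB SPL.

57.6 dB SPL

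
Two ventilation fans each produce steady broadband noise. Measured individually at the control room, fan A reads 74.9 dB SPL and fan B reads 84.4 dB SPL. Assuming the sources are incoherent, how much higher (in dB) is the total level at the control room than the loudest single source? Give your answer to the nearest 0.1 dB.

Incoherent sources sum as intensities:
L_total = 10·log₁₀(10^(74.9/10) + 10^(84.4/10)) = 84.86 dB SPL.
Excess over the loudest (84.4 dB): 84.86 − 84.4 = 0.5 dB.

0.5 dB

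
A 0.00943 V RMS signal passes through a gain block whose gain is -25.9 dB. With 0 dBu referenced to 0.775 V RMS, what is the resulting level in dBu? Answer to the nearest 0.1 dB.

Input level: 20·log₁₀(0.00943/0.775) = -38.30 dBu.
Output: -38.30 − 25.9 = -64.2 dBu.

-64.2 dBu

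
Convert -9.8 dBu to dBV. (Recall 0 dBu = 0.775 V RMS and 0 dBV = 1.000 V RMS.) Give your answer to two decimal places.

-12.01 dBV

The offset between the scales is 20·log₁₀(0.775/1.000) = −2.214 dB.
So dBV = -9.8 − 2.214 = -12.01 dBV.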